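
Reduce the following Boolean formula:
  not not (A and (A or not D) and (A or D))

not not (A and (A or not D) and (A or D))
= not not (A and (A or D))   (absorption)
= not not A   (absorption)
= A   (double negation)

A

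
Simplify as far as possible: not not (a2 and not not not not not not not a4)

a2 and not a4

not not (a2 and not not not not not not not a4)
= a2 and not not not not not not not a4   — double negation
= a2 and not not not not not a4   — double negation
= a2 and not not not a4   — double negation
= a2 and not a4   — double negation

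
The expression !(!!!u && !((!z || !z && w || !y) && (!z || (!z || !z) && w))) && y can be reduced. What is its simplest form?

!(!!!u && !((!z || !z && w || !y) && (!z || (!z || !z) && w))) && y
= !(!!!u && !((!z || !z && w || !y) && (!z || !z && w))) && y
= (!!u || (!z || !z && w || !y) && (!z || !z && w)) && y
= (!!u || !z || !z && w) && y
= (u || !z || !z && w) && y
= (u || !z) && y

(u || !z) && y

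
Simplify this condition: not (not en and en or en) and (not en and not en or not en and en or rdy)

not (not en and en or en) and (not en and not en or not en and en or rdy)
= not en and (not en and not en or not en and en or rdy)   (complement / identity)
= not en and (not en or rdy)   (distribution)
= not en   (absorption)

not en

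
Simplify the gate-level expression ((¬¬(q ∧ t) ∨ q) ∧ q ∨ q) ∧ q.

((¬¬(q ∧ t) ∨ q) ∧ q ∨ q) ∧ q
= ((q ∧ t ∨ q) ∧ q ∨ q) ∧ q   — double negation
= (q ∧ q ∨ q) ∧ q   — absorption
= (q ∨ q) ∧ q   — idempotence
= q ∧ q   — idempotence
= q   — idempotence

q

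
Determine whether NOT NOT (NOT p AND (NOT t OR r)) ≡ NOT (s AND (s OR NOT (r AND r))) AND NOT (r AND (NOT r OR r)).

No

E1: NOT NOT (NOT p AND (NOT t OR r))
    = NOT p AND (NOT t OR r)   — double negation
E2: NOT (s AND (s OR NOT (r AND r))) AND NOT (r AND (NOT r OR r))
    = NOT (s AND (s OR NOT r)) AND NOT (r AND (NOT r OR r))   — idempotence
    = NOT (s AND (s OR NOT r)) AND NOT r   — complement / identity
    = NOT s AND NOT r   — absorption
These differ: at p=0, r=1, s=0, t=0, E1 = 1 but E2 = 0.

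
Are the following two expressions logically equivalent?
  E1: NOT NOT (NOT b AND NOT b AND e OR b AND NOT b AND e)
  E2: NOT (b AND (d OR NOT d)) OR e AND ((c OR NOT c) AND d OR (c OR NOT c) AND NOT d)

No

E1: NOT NOT (NOT b AND NOT b AND e OR b AND NOT b AND e)
    = NOT NOT (NOT b AND e)   [distribution]
    = NOT b AND e   [double negation]
E2: NOT (b AND (d OR NOT d)) OR e AND ((c OR NOT c) AND d OR (c OR NOT c) AND NOT d)
    = NOT (b AND (d OR NOT d)) OR e AND (c OR NOT c)   [distribution]
    = NOT (b AND (d OR NOT d)) OR e   [complement / identity]
    = NOT b OR e   [complement / identity]
These differ: at b=0, c=0, d=0, e=0, E1 = 0 but E2 = 1.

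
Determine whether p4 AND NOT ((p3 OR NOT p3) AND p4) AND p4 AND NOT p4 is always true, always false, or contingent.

always false

p4 AND NOT ((p3 OR NOT p3) AND p4) AND p4 AND NOT p4
= p4 AND NOT p4 AND p4 AND NOT p4   [complement / identity]
= p4 AND NOT p4   [idempotence]
= FALSE   [complement]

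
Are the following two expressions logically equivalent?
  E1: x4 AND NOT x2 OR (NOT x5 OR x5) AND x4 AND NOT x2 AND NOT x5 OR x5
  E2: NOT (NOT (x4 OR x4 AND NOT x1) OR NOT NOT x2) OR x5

Yes

E1: x4 AND NOT x2 OR (NOT x5 OR x5) AND x4 AND NOT x2 AND NOT x5 OR x5
    = x4 AND NOT x2 OR x4 AND NOT x2 AND NOT x5 OR x5   (complement / identity)
    = x4 AND NOT x2 OR x5   (absorption)
E2: NOT (NOT (x4 OR x4 AND NOT x1) OR NOT NOT x2) OR x5
    = NOT (NOT x4 OR NOT NOT x2) OR x5   (absorption)
    = x4 AND NOT x2 OR x5   (De Morgan)
Both reduce to x4 AND NOT x2 OR x5, so they are equivalent.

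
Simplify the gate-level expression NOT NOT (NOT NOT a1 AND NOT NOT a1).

NOT NOT (NOT NOT a1 AND NOT NOT a1)
= NOT (NOT a1 OR NOT a1)
= a1 AND a1
= a1

a1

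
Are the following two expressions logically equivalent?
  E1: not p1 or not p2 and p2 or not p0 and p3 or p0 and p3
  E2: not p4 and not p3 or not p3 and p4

No

E1: not p1 or not p2 and p2 or not p0 and p3 or p0 and p3
    = not p1 or not p0 and p3 or p0 and p3   (complement / identity)
    = not p1 or p3   (distribution)
E2: not p4 and not p3 or not p3 and p4
    = not p3   (distribution)
These differ: at p0=0, p1=0, p2=0, p3=1, p4=0, E1 = 1 but E2 = 0.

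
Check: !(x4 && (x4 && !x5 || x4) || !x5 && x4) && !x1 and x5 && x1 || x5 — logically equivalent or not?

E1: !(x4 && (x4 && !x5 || x4) || !x5 && x4) && !x1
    = !(x4 && (x4 && !x5 || x4 || !x5)) && !x1
    = !(x4 && (x4 || !x5)) && !x1
    = !x4 && !x1
E2: x5 && x1 || x5
    = x5
These differ: at x1=1, x4=0, x5=1, E1 = 0 but E2 = 1.

No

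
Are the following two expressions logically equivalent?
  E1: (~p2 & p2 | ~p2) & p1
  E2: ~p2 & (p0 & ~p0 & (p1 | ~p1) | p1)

Yes

E1: (~p2 & p2 | ~p2) & p1
    = ~p2 & p1   — complement / identity
E2: ~p2 & (p0 & ~p0 & (p1 | ~p1) | p1)
    = ~p2 & (p0 & ~p0 | p1)   — complement / identity
    = ~p2 & p1   — complement / identity
Both reduce to ~p2 & p1, so they are equivalent.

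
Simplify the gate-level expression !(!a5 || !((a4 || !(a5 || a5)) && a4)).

a5 && a4

!(!a5 || !((a4 || !(a5 || a5)) && a4))
= a5 && (a4 || !(a5 || a5)) && a4
= a5 && (a4 || !a5) && a4
= a5 && a4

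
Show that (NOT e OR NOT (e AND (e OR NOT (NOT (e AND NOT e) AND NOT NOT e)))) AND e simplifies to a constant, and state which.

FALSE

(NOT e OR NOT (e AND (e OR NOT (NOT (e AND NOT e) AND NOT NOT e)))) AND e
= (NOT e OR NOT (e AND (e OR e AND NOT e OR NOT e))) AND e
= (NOT e OR NOT (e AND (e OR NOT e))) AND e
= (NOT e OR NOT e) AND e
= NOT e AND e
= FALSE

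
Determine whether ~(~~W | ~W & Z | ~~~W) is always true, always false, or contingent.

~(~~W | ~W & Z | ~~~W)
= ~(~~W | ~W & Z | ~W)   (double negation)
= ~(~~W | ~W)   (absorption)
= ~W & W   (De Morgan)
= 0   (complement)

always false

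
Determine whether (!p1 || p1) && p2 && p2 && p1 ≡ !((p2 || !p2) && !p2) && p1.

E1: (!p1 || p1) && p2 && p2 && p1
    = p2 && p2 && p1   (complement / identity)
    = p2 && p1   (idempotence)
E2: !((p2 || !p2) && !p2) && p1
    = !!p2 && p1   (complement / identity)
    = p2 && p1   (double negation)
Both reduce to p2 && p1, so they are equivalent.

Yes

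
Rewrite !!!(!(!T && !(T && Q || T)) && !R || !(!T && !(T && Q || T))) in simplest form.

!!!(!(!T && !(T && Q || T)) && !R || !(!T && !(T && Q || T)))
= !!!!(!T && !(T && Q || T))   (absorption)
= !!!!(!T && !T)   (absorption)
= !!(!T && !T)   (double negation)
= !!!T   (idempotence)
= !T   (double negation)

!T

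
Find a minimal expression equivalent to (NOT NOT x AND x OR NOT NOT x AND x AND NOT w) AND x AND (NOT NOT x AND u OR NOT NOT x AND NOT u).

(NOT NOT x AND x OR NOT NOT x AND x AND NOT w) AND x AND (NOT NOT x AND u OR NOT NOT x AND NOT u)
= NOT NOT x AND x AND x AND (NOT NOT x AND u OR NOT NOT x AND NOT u)   [absorption]
= x AND x AND x AND (NOT NOT x AND u OR NOT NOT x AND NOT u)   [double negation]
= x AND x AND x AND NOT NOT x   [distribution]
= x AND x AND x AND x   [double negation]
= x AND x   [idempotence]
= x   [idempotence]

x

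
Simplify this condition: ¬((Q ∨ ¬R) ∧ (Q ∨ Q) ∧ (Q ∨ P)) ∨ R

¬((Q ∨ ¬R) ∧ (Q ∨ Q) ∧ (Q ∨ P)) ∨ R
= ¬((Q ∨ ¬R) ∧ (Q ∧ P ∨ Q)) ∨ R   (distribution)
= ¬((Q ∨ ¬R) ∧ Q) ∨ R   (absorption)
= ¬Q ∨ R   (absorption)

¬Q ∨ R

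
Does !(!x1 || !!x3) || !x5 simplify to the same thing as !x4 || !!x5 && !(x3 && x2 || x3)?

No

E1: !(!x1 || !!x3) || !x5
    = x1 && !x3 || !x5
E2: !x4 || !!x5 && !(x3 && x2 || x3)
    = !x4 || !!x5 && !x3
    = !x4 || x5 && !x3
These differ: at x1=0, x2=0, x3=0, x4=1, x5=0, E1 = 1 but E2 = 0.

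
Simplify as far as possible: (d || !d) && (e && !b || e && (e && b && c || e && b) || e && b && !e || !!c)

e || c

(d || !d) && (e && !b || e && (e && b && c || e && b) || e && b && !e || !!c)
= (d || !d) && (e && !b || e && e && b || e && b && !e || !!c)
= (d || !d) && (e && !b || e && b || !!c)
= (d || !d) && (e || !!c)
= e || !!c
= e || c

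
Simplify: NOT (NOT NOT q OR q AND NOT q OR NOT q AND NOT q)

FALSE

NOT (NOT NOT q OR q AND NOT q OR NOT q AND NOT q)
= NOT (NOT NOT q OR NOT q)   — distribution
= NOT q AND q   — De Morgan
= FALSE   — complement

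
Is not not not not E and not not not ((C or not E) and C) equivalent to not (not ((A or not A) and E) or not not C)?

Yes

E1: not not not not E and not not not ((C or not E) and C)
    = not not not not E and not ((C or not E) and C)
    = not not E and not ((C or not E) and C)
    = E and not ((C or not E) and C)
    = E and not C
E2: not (not ((A or not A) and E) or not not C)
    = not (not E or not not C)
    = E and not C
Both reduce to E and not C, so they are equivalent.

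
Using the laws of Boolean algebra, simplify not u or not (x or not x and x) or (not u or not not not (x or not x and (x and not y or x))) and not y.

not u or not (x or not x and x) or (not u or not not not (x or not x and (x and not y or x))) and not y
= not u or not (x or not x and x) or (not u or not not not (x or not x and x)) and not y
= not u or not (x or not x and x) or (not u or not (x or not x and x)) and not y
= not u or not (x or not x and x)
= not u or not x

not u or not x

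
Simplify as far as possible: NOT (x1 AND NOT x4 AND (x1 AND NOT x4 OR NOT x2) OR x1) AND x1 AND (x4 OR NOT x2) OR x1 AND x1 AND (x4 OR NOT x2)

NOT (x1 AND NOT x4 AND (x1 AND NOT x4 OR NOT x2) OR x1) AND x1 AND (x4 OR NOT x2) OR x1 AND x1 AND (x4 OR NOT x2)
= NOT (x1 AND NOT x4 OR x1) AND x1 AND (x4 OR NOT x2) OR x1 AND x1 AND (x4 OR NOT x2)
= NOT x1 AND x1 AND (x4 OR NOT x2) OR x1 AND x1 AND (x4 OR NOT x2)
= x1 AND (x4 OR NOT x2)

x1 AND (x4 OR NOT x2)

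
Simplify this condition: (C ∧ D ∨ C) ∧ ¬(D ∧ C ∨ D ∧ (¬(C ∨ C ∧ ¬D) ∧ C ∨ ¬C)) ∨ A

(C ∧ D ∨ C) ∧ ¬(D ∧ C ∨ D ∧ (¬(C ∨ C ∧ ¬D) ∧ C ∨ ¬C)) ∨ A
= (C ∧ D ∨ C) ∧ ¬(D ∧ C ∨ D ∧ (¬C ∧ C ∨ ¬C)) ∨ A   — absorption
= (C ∧ D ∨ C) ∧ ¬(D ∧ C ∨ D ∧ ¬C) ∨ A   — complement / identity
= (C ∧ D ∨ C) ∧ ¬D ∨ A   — distribution
= C ∧ ¬D ∨ A   — absorption

C ∧ ¬D ∨ A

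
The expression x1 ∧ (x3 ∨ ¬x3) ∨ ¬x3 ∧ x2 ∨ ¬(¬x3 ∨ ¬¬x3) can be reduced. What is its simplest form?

x1 ∧ (x3 ∨ ¬x3) ∨ ¬x3 ∧ x2 ∨ ¬(¬x3 ∨ ¬¬x3)
= x1 ∧ (x3 ∨ ¬x3) ∨ ¬x3 ∧ x2 ∨ x3 ∧ ¬x3   — De Morgan
= x1 ∨ ¬x3 ∧ x2 ∨ x3 ∧ ¬x3   — complement / identity
= x1 ∨ ¬x3 ∧ x2   — complement / identity

x1 ∨ ¬x3 ∧ x2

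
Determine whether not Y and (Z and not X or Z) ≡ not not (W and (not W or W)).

No

E1: not Y and (Z and not X or Z)
    = not Y and Z   (absorption)
E2: not not (W and (not W or W))
    = W and (not W or W)   (double negation)
    = W   (complement / identity)
These differ: at W=1, X=0, Y=1, Z=0, E1 = 0 but E2 = 1.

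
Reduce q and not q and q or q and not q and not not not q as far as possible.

False

q and not q and q or q and not q and not not not q
= q and not q and q or q and not q and not q   (double negation)
= q and not q   (distribution)
= False   (complement)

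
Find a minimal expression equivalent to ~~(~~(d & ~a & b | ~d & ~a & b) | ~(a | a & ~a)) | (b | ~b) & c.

~~(~~(d & ~a & b | ~d & ~a & b) | ~(a | a & ~a)) | (b | ~b) & c
= ~~(~~(d & ~a & b | ~d & ~a & b) | ~a) | (b | ~b) & c   — complement / identity
= ~~(~~(d & ~a & b | ~d & ~a & b) | ~a) | c   — complement / identity
= ~~(d & ~a & b | ~d & ~a & b | ~a) | c   — double negation
= ~~(~a & b | ~a) | c   — distribution
= ~~~a | c   — absorption
= ~a | c   — double negation

~a | c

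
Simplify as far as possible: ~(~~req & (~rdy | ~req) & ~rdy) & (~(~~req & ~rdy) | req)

~req | rdy

~(~~req & (~rdy | ~req) & ~rdy) & (~(~~req & ~rdy) | req)
= ~(~~req & ~rdy) & (~(~~req & ~rdy) | req)   [absorption]
= ~(~~req & ~rdy)   [absorption]
= ~req | rdy   [De Morgan]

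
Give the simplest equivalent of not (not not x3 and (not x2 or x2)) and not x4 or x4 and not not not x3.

not x3

not (not not x3 and (not x2 or x2)) and not x4 or x4 and not not not x3
= not not not x3 and not x4 or x4 and not not not x3
= not not not x3
= not x3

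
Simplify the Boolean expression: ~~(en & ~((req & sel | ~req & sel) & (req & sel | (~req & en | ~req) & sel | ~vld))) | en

en

~~(en & ~((req & sel | ~req & sel) & (req & sel | (~req & en | ~req) & sel | ~vld))) | en
= ~~(en & ~((req & sel | ~req & sel) & (req & sel | ~req & sel | ~vld))) | en   (absorption)
= ~~(en & ~(req & sel | ~req & sel)) | en   (absorption)
= en & ~(req & sel | ~req & sel) | en   (double negation)
= en & ~sel | en   (distribution)
= en   (absorption)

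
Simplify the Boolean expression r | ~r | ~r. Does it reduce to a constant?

r | ~r | ~r
= r | ~r
= 1

1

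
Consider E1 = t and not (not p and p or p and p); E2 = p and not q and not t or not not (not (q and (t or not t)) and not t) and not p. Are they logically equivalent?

E1: t and not (not p and p or p and p)
    = t and not p   — distribution
E2: p and not q and not t or not not (not (q and (t or not t)) and not t) and not p
    = p and not q and not t or not (q and (t or not t)) and not t and not p   — double negation
    = p and not q and not t or not q and not t and not p   — complement / identity
    = not q and not t   — distribution
These differ: at p=0, q=0, t=1, E1 = 1 but E2 = 0.

No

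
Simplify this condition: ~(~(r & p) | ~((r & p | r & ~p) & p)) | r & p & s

r & p

~(~(r & p) | ~((r & p | r & ~p) & p)) | r & p & s
= ~(~(r & p) | ~(r & p)) | r & p & s   — distribution
= r & p & r & p | r & p & s   — De Morgan
= (r & p | s) & r & p   — distribution
= r & p   — absorption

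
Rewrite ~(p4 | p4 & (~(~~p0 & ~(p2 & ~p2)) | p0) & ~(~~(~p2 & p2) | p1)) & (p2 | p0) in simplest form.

~p4 & (p2 | p0)

~(p4 | p4 & (~(~~p0 & ~(p2 & ~p2)) | p0) & ~(~~(~p2 & p2) | p1)) & (p2 | p0)
= ~(p4 | p4 & (~p0 | p2 & ~p2 | p0) & ~(~~(~p2 & p2) | p1)) & (p2 | p0)   [De Morgan]
= ~(p4 | p4 & (~p0 | p0) & ~(~~(~p2 & p2) | p1)) & (p2 | p0)   [complement / identity]
= ~(p4 | p4 & (~p0 | p0) & ~(~p2 & p2 | p1)) & (p2 | p0)   [double negation]
= ~(p4 | p4 & ~(~p2 & p2 | p1)) & (p2 | p0)   [complement / identity]
= ~(p4 | p4 & ~p1) & (p2 | p0)   [complement / identity]
= ~p4 & (p2 | p0)   [absorption]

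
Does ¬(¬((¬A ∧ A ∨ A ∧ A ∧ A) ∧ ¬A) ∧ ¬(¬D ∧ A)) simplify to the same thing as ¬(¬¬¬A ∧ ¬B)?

No

E1: ¬(¬((¬A ∧ A ∨ A ∧ A ∧ A) ∧ ¬A) ∧ ¬(¬D ∧ A))
    = ¬(¬((¬A ∧ A ∨ A ∧ A) ∧ ¬A) ∧ ¬(¬D ∧ A))   [idempotence]
    = ¬(¬(A ∧ ¬A) ∧ ¬(¬D ∧ A))   [distribution]
    = A ∧ ¬A ∨ ¬D ∧ A   [De Morgan]
    = ¬D ∧ A   [complement / identity]
E2: ¬(¬¬¬A ∧ ¬B)
    = ¬¬A ∨ B   [De Morgan]
    = A ∨ B   [double negation]
These differ: at A=0, B=1, D=0, E1 = 0 but E2 = 1.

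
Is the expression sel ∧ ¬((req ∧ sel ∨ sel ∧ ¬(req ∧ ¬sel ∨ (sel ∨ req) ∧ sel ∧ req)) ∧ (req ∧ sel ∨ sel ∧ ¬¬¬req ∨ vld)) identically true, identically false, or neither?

sel ∧ ¬((req ∧ sel ∨ sel ∧ ¬(req ∧ ¬sel ∨ (sel ∨ req) ∧ sel ∧ req)) ∧ (req ∧ sel ∨ sel ∧ ¬¬¬req ∨ vld))
= sel ∧ ¬((req ∧ sel ∨ sel ∧ ¬(req ∧ ¬sel ∨ sel ∧ req)) ∧ (req ∧ sel ∨ sel ∧ ¬¬¬req ∨ vld))   — absorption
= sel ∧ ¬((req ∧ sel ∨ sel ∧ ¬req) ∧ (req ∧ sel ∨ sel ∧ ¬¬¬req ∨ vld))   — distribution
= sel ∧ ¬((req ∧ sel ∨ sel ∧ ¬req) ∧ (req ∧ sel ∨ sel ∧ ¬req ∨ vld))   — double negation
= sel ∧ ¬(req ∧ sel ∨ sel ∧ ¬req)   — absorption
= sel ∧ ¬sel   — distribution
= False   — complement

identically false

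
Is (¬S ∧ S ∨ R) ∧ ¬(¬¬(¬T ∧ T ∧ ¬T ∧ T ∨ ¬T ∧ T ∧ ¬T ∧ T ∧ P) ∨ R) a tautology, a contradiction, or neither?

contradiction

(¬S ∧ S ∨ R) ∧ ¬(¬¬(¬T ∧ T ∧ ¬T ∧ T ∨ ¬T ∧ T ∧ ¬T ∧ T ∧ P) ∨ R)
= (¬S ∧ S ∨ R) ∧ ¬(¬T ∧ T ∧ ¬T ∧ T ∨ ¬T ∧ T ∧ ¬T ∧ T ∧ P ∨ R)
= (¬S ∧ S ∨ R) ∧ ¬(¬T ∧ T ∧ ¬T ∧ T ∨ R)
= (¬S ∧ S ∨ R) ∧ ¬(¬T ∧ T ∨ R)
= R ∧ ¬(¬T ∧ T ∨ R)
= R ∧ ¬R
= False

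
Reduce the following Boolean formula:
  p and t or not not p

p

p and t or not not p
= p and t or p   — double negation
= p   — absorption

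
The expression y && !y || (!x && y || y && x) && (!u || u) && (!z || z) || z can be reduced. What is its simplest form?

y && !y || (!x && y || y && x) && (!u || u) && (!z || z) || z
= y && !y || (!x && y || y && x) && (!z || z) || z   (complement / identity)
= y && !y || !x && y || y && x || z   (complement / identity)
= y && !y || y || z   (distribution)
= y || z   (complement / identity)

y || z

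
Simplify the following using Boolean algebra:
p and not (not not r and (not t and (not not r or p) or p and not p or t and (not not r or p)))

p and not r

p and not (not not r and (not t and (not not r or p) or p and not p or t and (not not r or p)))
= p and not (not not r and (not t and (not not r or p) or t and (not not r or p)))
= p and not (not not r and (not not r or p))
= p and not not not r
= p and not r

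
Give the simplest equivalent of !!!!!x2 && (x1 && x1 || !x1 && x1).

!!!!!x2 && (x1 && x1 || !x1 && x1)
= !!!!!x2 && x1   — distribution
= !!!x2 && x1   — double negation
= !x2 && x1   — double negation

!x2 && x1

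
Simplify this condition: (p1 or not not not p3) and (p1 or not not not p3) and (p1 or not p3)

(p1 or not not not p3) and (p1 or not not not p3) and (p1 or not p3)
= (p1 or not not not p3) and (p1 or not p3)   (idempotence)
= (p1 or not p3) and (p1 or not p3)   (double negation)
= p1 or not p3   (idempotence)

p1 or not p3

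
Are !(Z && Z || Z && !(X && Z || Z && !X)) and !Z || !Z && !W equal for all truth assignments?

E1: !(Z && Z || Z && !(X && Z || Z && !X))
    = !(Z && Z || Z && !Z)   — distribution
    = !(Z && (Z || !Z))   — distribution
    = !Z   — complement / identity
E2: !Z || !Z && !W
    = !Z   — absorption
Both reduce to !Z, so they are equivalent.

Yes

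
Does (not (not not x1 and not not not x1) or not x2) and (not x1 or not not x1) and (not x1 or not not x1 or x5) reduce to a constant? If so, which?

yes, True

(not (not not x1 and not not not x1) or not x2) and (not x1 or not not x1) and (not x1 or not not x1 or x5)
= (not x1 or not not x1 or not x2) and (not x1 or not not x1) and (not x1 or not not x1 or x5)   — De Morgan
= (not x1 or not not x1) and (not x1 or not not x1 or x5)   — absorption
= not x1 or not not x1   — absorption
= not x1 or x1   — double negation
= True   — complement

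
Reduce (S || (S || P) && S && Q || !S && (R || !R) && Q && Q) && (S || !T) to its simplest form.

Q && !T || S

(S || (S || P) && S && Q || !S && (R || !R) && Q && Q) && (S || !T)
= (S || (S || P) && S && Q || !S && (R || !R) && Q) && (S || !T)   — idempotence
= (S || (S || P) && S && Q || !S && Q) && (S || !T)   — complement / identity
= (S || S && Q || !S && Q) && (S || !T)   — absorption
= (S && Q || !S && Q) && !T || S   — distribution
= Q && !T || S   — distribution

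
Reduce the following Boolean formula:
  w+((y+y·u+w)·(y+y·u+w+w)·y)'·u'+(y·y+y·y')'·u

w+y'

w+((y+y·u+w)·(y+y·u+w+w)·y)'·u'+(y·y+y·y')'·u
= w+((y+y·u+w)·y)'·u'+(y·y+y·y')'·u   (absorption)
= w+((y+w)·y)'·u'+(y·y+y·y')'·u   (absorption)
= w+((y+w)·y)'·u'+y'·u   (distribution)
= w+y'·u'+y'·u   (absorption)
= w+y'   (distribution)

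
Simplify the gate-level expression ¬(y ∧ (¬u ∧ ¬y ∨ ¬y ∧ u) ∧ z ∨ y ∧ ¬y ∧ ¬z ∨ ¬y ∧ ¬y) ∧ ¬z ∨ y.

¬(y ∧ (¬u ∧ ¬y ∨ ¬y ∧ u) ∧ z ∨ y ∧ ¬y ∧ ¬z ∨ ¬y ∧ ¬y) ∧ ¬z ∨ y
= ¬(y ∧ ¬y ∧ z ∨ y ∧ ¬y ∧ ¬z ∨ ¬y ∧ ¬y) ∧ ¬z ∨ y   (distribution)
= ¬(y ∧ ¬y ∨ ¬y ∧ ¬y) ∧ ¬z ∨ y   (distribution)
= ¬¬y ∧ ¬z ∨ y   (distribution)
= y ∧ ¬z ∨ y   (double negation)
= y   (absorption)

y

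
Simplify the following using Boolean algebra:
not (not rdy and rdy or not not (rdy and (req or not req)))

not (not rdy and rdy or not not (rdy and (req or not req)))
= not not not (rdy and (req or not req))
= not not not rdy
= not rdy

not rdy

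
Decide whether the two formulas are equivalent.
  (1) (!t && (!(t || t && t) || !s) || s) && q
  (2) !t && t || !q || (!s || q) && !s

E1: (!t && (!(t || t && t) || !s) || s) && q
    = (!t && (!(t || t) || !s) || s) && q   (idempotence)
    = (!t && (!t || !s) || s) && q   (idempotence)
    = (!t || s) && q   (absorption)
E2: !t && t || !q || (!s || q) && !s
    = !q || (!s || q) && !s   (complement / identity)
    = !q || !s   (absorption)
These differ: at q=0, s=0, t=1, E1 = 0 but E2 = 1.

No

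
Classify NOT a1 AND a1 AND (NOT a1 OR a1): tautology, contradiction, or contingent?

contradiction

NOT a1 AND a1 AND (NOT a1 OR a1)
= NOT a1 AND a1
= FALSE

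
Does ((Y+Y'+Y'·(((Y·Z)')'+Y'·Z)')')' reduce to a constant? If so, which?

yes, True

((Y+Y'+Y'·(((Y·Z)')'+Y'·Z)')')'
= ((Y+Y'+Y'·(Y·Z+Y'·Z)')')'
= Y+Y'+Y'·(Y·Z+Y'·Z)'
= Y+Y'+Y'·Z'
= Y+Y'
= 1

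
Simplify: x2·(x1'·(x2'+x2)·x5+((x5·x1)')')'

x2·(x1'·(x2'+x2)·x5+((x5·x1)')')'
= x2·(x1'·(x2'+x2)·x5+x5·x1)'   [double negation]
= x2·(x1'·x5+x5·x1)'   [complement / identity]
= x2·x5'   [distribution]

x2·x5'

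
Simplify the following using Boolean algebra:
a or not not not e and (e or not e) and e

a or not not not e and (e or not e) and e
= a or not not not e and e
= a or not e and e
= a

a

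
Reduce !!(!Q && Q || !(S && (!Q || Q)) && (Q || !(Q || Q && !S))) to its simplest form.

!S

!!(!Q && Q || !(S && (!Q || Q)) && (Q || !(Q || Q && !S)))
= !!(!Q && Q || !(S && (!Q || Q)) && (Q || !Q))
= !!(!Q && Q || !S && (Q || !Q))
= !!(!Q && Q || !S)
= !!!S
= !S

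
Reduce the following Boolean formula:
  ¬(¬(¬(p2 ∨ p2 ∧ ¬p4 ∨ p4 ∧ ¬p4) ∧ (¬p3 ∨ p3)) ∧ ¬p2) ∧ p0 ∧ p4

¬(¬(¬(p2 ∨ p2 ∧ ¬p4 ∨ p4 ∧ ¬p4) ∧ (¬p3 ∨ p3)) ∧ ¬p2) ∧ p0 ∧ p4
= ¬(¬(¬(p2 ∨ p2 ∧ ¬p4) ∧ (¬p3 ∨ p3)) ∧ ¬p2) ∧ p0 ∧ p4   (complement / identity)
= ¬(¬¬(p2 ∨ p2 ∧ ¬p4) ∧ ¬p2) ∧ p0 ∧ p4   (complement / identity)
= (¬(p2 ∨ p2 ∧ ¬p4) ∨ p2) ∧ p0 ∧ p4   (De Morgan)
= (¬p2 ∨ p2) ∧ p0 ∧ p4   (absorption)
= p0 ∧ p4   (complement / identity)

p0 ∧ p4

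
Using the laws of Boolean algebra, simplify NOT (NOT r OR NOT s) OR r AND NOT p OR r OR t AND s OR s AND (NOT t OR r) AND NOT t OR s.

NOT (NOT r OR NOT s) OR r AND NOT p OR r OR t AND s OR s AND (NOT t OR r) AND NOT t OR s
= NOT (NOT r OR NOT s) OR r OR t AND s OR s AND (NOT t OR r) AND NOT t OR s   — absorption
= NOT (NOT r OR NOT s) OR r OR t AND s OR s AND NOT t OR s   — absorption
= r AND s OR r OR t AND s OR s AND NOT t OR s   — De Morgan
= r OR t AND s OR s AND NOT t OR s   — absorption
= r OR s OR s   — distribution
= r OR s   — idempotence

r OR s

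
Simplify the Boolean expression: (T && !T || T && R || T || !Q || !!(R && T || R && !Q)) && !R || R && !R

(T || !Q) && !R

(T && !T || T && R || T || !Q || !!(R && T || R && !Q)) && !R || R && !R
= (T && !T || T || !Q || !!(R && T || R && !Q)) && !R || R && !R   — absorption
= (T || !Q || !!(R && T || R && !Q)) && !R || R && !R   — complement / identity
= (T || !Q || !!((T || !Q) && R)) && !R || R && !R   — distribution
= (T || !Q || !!((T || !Q) && R)) && !R   — complement / identity
= (T || !Q || (T || !Q) && R) && !R   — double negation
= (T || !Q) && !R   — absorption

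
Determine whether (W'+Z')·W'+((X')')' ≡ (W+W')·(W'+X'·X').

Yes

E1: (W'+Z')·W'+((X')')'
    = W'+((X')')'
    = W'+X'
E2: (W+W')·(W'+X'·X')
    = W'+X'·X'
    = W'+X'
Both reduce to W'+X', so they are equivalent.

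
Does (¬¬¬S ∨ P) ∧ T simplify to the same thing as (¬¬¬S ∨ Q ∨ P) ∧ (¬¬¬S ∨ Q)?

No

E1: (¬¬¬S ∨ P) ∧ T
    = (¬S ∨ P) ∧ T   — double negation
E2: (¬¬¬S ∨ Q ∨ P) ∧ (¬¬¬S ∨ Q)
    = ¬¬¬S ∨ Q   — absorption
    = ¬S ∨ Q   — double negation
These differ: at P=0, Q=1, S=1, T=0, E1 = 0 but E2 = 1.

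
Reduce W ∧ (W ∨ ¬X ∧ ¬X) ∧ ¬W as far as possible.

W ∧ (W ∨ ¬X ∧ ¬X) ∧ ¬W
= W ∧ (W ∨ ¬X) ∧ ¬W   (idempotence)
= W ∧ ¬W   (absorption)
= False   (complement)

False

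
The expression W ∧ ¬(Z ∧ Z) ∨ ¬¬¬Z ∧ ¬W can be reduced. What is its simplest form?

¬Z

W ∧ ¬(Z ∧ Z) ∨ ¬¬¬Z ∧ ¬W
= W ∧ ¬Z ∨ ¬¬¬Z ∧ ¬W   — idempotence
= W ∧ ¬Z ∨ ¬Z ∧ ¬W   — double negation
= ¬Z   — distribution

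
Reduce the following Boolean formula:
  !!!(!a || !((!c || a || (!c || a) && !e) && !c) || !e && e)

a && !c

!!!(!a || !((!c || a || (!c || a) && !e) && !c) || !e && e)
= !!!(!a || !((!c || a) && !c) || !e && e)   — absorption
= !!!(!a || !((!c || a) && !c))   — complement / identity
= !!(a && (!c || a) && !c)   — De Morgan
= !!(a && !c)   — absorption
= a && !c   — double negation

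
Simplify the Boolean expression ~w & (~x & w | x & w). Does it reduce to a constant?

0

~w & (~x & w | x & w)
= ~w & w   (distribution)
= 0   (complement)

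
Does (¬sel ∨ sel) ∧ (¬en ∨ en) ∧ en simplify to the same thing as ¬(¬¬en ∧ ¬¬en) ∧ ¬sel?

E1: (¬sel ∨ sel) ∧ (¬en ∨ en) ∧ en
    = (¬sel ∨ sel) ∧ en   [complement / identity]
    = en   [complement / identity]
E2: ¬(¬¬en ∧ ¬¬en) ∧ ¬sel
    = ¬¬¬en ∧ ¬sel   [idempotence]
    = ¬en ∧ ¬sel   [double negation]
These differ: at en=0, sel=0, E1 = 0 but E2 = 1.

No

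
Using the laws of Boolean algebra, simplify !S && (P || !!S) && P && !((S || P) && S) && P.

!S && P

!S && (P || !!S) && P && !((S || P) && S) && P
= !S && (P || S) && P && !((S || P) && S) && P   [double negation]
= !S && P && !((S || P) && S) && P   [absorption]
= !S && P && !S && P   [absorption]
= !S && P   [idempotence]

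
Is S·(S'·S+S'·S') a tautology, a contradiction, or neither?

S·(S'·S+S'·S')
= S·S'   [distribution]
= 0   [complement]

contradiction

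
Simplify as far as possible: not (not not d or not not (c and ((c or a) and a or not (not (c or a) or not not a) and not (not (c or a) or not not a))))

not (not not d or not not (c and ((c or a) and a or not (not (c or a) or not not a) and not (not (c or a) or not not a))))
= not (not not d or not not (c and ((c or a) and a or not (not (c or a) or not not a))))   [idempotence]
= not (not not d or not not (c and ((c or a) and a or (c or a) and not a)))   [De Morgan]
= not d and not (c and ((c or a) and a or (c or a) and not a))   [De Morgan]
= not d and not (c and (c or a))   [distribution]
= not d and not c   [absorption]

not d and not c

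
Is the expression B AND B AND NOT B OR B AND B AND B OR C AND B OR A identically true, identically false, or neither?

B AND B AND NOT B OR B AND B AND B OR C AND B OR A
= B AND B OR C AND B OR A   (distribution)
= (B OR C) AND B OR A   (distribution)
= B OR A   (absorption)
This depends on A, B, so it is not a constant.

neither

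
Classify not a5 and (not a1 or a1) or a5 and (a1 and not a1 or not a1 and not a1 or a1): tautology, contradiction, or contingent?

not a5 and (not a1 or a1) or a5 and (a1 and not a1 or not a1 and not a1 or a1)
= not a5 and (not a1 or a1) or a5 and (not a1 or a1)   (distribution)
= not a1 or a1   (distribution)
= True   (complement)

tautology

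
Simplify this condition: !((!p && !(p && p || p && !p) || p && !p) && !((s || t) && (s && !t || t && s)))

p || s

!((!p && !(p && p || p && !p) || p && !p) && !((s || t) && (s && !t || t && s)))
= !((!p && !p || p && !p) && !((s || t) && (s && !t || t && s)))   (distribution)
= !(!p && !((s || t) && (s && !t || t && s)))   (distribution)
= !(!p && !((s || t) && s))   (distribution)
= !(!p && !s)   (absorption)
= p || s   (De Morgan)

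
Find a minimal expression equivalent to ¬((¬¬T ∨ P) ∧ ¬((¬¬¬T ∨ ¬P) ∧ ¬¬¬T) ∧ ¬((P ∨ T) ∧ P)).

¬((¬¬T ∨ P) ∧ ¬((¬¬¬T ∨ ¬P) ∧ ¬¬¬T) ∧ ¬((P ∨ T) ∧ P))
= ¬((¬¬T ∨ P) ∧ ¬¬¬¬T ∧ ¬((P ∨ T) ∧ P))   [absorption]
= ¬((¬¬T ∨ P) ∧ ¬¬¬¬T ∧ ¬P)   [absorption]
= ¬((¬¬T ∨ P) ∧ ¬¬T ∧ ¬P)   [double negation]
= ¬(¬¬T ∧ ¬P)   [absorption]
= ¬T ∨ P   [De Morgan]

¬T ∨ P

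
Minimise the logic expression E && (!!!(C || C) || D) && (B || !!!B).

E && (!C || D)

E && (!!!(C || C) || D) && (B || !!!B)
= E && (!(C || C) || D) && (B || !!!B)   — double negation
= E && (!(C || C) || D) && (B || !B)   — double negation
= E && (!(C || C) || D)   — complement / identity
= E && (!C || D)   — idempotence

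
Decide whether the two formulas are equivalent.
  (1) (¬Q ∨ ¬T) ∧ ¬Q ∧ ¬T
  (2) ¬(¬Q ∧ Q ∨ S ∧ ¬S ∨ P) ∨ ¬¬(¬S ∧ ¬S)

E1: (¬Q ∨ ¬T) ∧ ¬Q ∧ ¬T
    = ¬Q ∧ ¬T   [absorption]
E2: ¬(¬Q ∧ Q ∨ S ∧ ¬S ∨ P) ∨ ¬¬(¬S ∧ ¬S)
    = ¬(¬Q ∧ Q ∨ P) ∨ ¬¬(¬S ∧ ¬S)   [complement / identity]
    = ¬P ∨ ¬¬(¬S ∧ ¬S)   [complement / identity]
    = ¬P ∨ ¬¬¬S   [idempotence]
    = ¬P ∨ ¬S   [double negation]
These differ: at P=1, Q=0, S=0, T=1, E1 = 0 but E2 = 1.

No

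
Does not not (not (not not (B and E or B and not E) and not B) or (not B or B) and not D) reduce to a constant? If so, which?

yes, True

not not (not (not not (B and E or B and not E) and not B) or (not B or B) and not D)
= not not (not (not not B and not B) or (not B or B) and not D)   (distribution)
= not not (not B or B or (not B or B) and not D)   (De Morgan)
= not B or B or (not B or B) and not D   (double negation)
= not B or B   (absorption)
= True   (complement)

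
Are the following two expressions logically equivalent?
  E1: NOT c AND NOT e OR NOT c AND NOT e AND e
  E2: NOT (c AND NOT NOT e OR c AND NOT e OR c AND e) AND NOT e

Yes

E1: NOT c AND NOT e OR NOT c AND NOT e AND e
    = NOT c AND NOT e   [absorption]
E2: NOT (c AND NOT NOT e OR c AND NOT e OR c AND e) AND NOT e
    = NOT (c AND e OR c AND NOT e OR c AND e) AND NOT e   [double negation]
    = NOT (c AND e OR c) AND NOT e   [distribution]
    = NOT c AND NOT e   [absorption]
Both reduce to NOT c AND NOT e, so they are equivalent.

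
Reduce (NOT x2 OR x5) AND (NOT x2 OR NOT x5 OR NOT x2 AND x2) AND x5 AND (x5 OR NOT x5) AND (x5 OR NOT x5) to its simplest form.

NOT x2 AND x5

(NOT x2 OR x5) AND (NOT x2 OR NOT x5 OR NOT x2 AND x2) AND x5 AND (x5 OR NOT x5) AND (x5 OR NOT x5)
= (x5 AND (NOT x5 OR NOT x2 AND x2) OR NOT x2) AND x5 AND (x5 OR NOT x5) AND (x5 OR NOT x5)
= (x5 AND NOT x5 OR NOT x2) AND x5 AND (x5 OR NOT x5) AND (x5 OR NOT x5)
= (x5 AND NOT x5 OR NOT x2) AND x5 AND (x5 OR NOT x5)
= (x5 AND NOT x5 OR NOT x2) AND x5
= NOT x2 AND x5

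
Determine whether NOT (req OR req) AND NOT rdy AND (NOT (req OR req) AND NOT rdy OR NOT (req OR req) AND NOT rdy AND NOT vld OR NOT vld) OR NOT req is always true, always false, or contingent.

NOT (req OR req) AND NOT rdy AND (NOT (req OR req) AND NOT rdy OR NOT (req OR req) AND NOT rdy AND NOT vld OR NOT vld) OR NOT req
= NOT (req OR req) AND NOT rdy AND (NOT (req OR req) AND NOT rdy OR NOT vld) OR NOT req   (absorption)
= NOT (req OR req) AND NOT rdy OR NOT req   (absorption)
= NOT req AND NOT rdy OR NOT req   (idempotence)
= NOT req   (absorption)
This depends on req, so it is not a constant.

contingent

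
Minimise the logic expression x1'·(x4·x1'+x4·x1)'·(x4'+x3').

x1'·(x4·x1'+x4·x1)'·(x4'+x3')
= x1'·x4'·(x4'+x3')   (distribution)
= x1'·x4'   (absorption)

x1'·x4'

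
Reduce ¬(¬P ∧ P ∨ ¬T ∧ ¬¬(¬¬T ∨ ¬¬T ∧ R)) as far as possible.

True

¬(¬P ∧ P ∨ ¬T ∧ ¬¬(¬¬T ∨ ¬¬T ∧ R))
= ¬(¬P ∧ P ∨ ¬T ∧ ¬¬¬¬T)   (absorption)
= ¬(¬T ∧ ¬¬¬¬T)   (complement / identity)
= T ∨ ¬¬¬T   (De Morgan)
= T ∨ ¬T   (double negation)
= True   (complement)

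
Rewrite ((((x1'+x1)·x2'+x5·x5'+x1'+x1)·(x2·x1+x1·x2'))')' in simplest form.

x1

((((x1'+x1)·x2'+x5·x5'+x1'+x1)·(x2·x1+x1·x2'))')'
= ((((x1'+x1)·x2'+x5·x5'+x1'+x1)·x1)')'   — distribution
= ((((x1'+x1)·x2'+x1'+x1)·x1)')'   — complement / identity
= (((x1'+x1)·x1)')'   — absorption
= (x1')'   — complement / identity
= x1   — double negation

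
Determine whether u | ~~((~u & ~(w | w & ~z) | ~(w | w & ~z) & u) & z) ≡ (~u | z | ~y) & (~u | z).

E1: u | ~~((~u & ~(w | w & ~z) | ~(w | w & ~z) & u) & z)
    = u | ~~(~(w | w & ~z) & z)
    = u | ~~(~w & z)
    = u | ~w & z
E2: (~u | z | ~y) & (~u | z)
    = ~u | z
These differ: at u=0, w=1, y=1, z=0, E1 = 0 but E2 = 1.

No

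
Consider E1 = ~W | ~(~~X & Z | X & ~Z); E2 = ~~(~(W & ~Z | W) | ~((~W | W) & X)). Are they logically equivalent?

Yes

E1: ~W | ~(~~X & Z | X & ~Z)
    = ~W | ~(X & Z | X & ~Z)   [double negation]
    = ~W | ~X   [distribution]
E2: ~~(~(W & ~Z | W) | ~((~W | W) & X))
    = ~~(~W | ~((~W | W) & X))   [absorption]
    = ~~(~W | ~X)   [complement / identity]
    = ~W | ~X   [double negation]
Both reduce to ~W | ~X, so they are equivalent.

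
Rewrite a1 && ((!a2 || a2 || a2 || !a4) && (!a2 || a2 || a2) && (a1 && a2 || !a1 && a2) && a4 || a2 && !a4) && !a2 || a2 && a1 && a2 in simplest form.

a1 && ((!a2 || a2 || a2 || !a4) && (!a2 || a2 || a2) && (a1 && a2 || !a1 && a2) && a4 || a2 && !a4) && !a2 || a2 && a1 && a2
= a1 && ((!a2 || a2 || a2) && (a1 && a2 || !a1 && a2) && a4 || a2 && !a4) && !a2 || a2 && a1 && a2   (absorption)
= a1 && ((!a2 || a2 || a2) && a2 && a4 || a2 && !a4) && !a2 || a2 && a1 && a2   (distribution)
= a1 && ((!a2 || a2) && a2 && a4 || a2 && !a4) && !a2 || a2 && a1 && a2   (idempotence)
= a1 && (a2 && a4 || a2 && !a4) && !a2 || a2 && a1 && a2   (complement / identity)
= a1 && a2 && !a2 || a2 && a1 && a2   (distribution)
= a1 && a2   (distribution)

a1 && a2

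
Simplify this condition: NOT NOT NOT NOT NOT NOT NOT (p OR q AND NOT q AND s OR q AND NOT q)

NOT p

NOT NOT NOT NOT NOT NOT NOT (p OR q AND NOT q AND s OR q AND NOT q)
= NOT NOT NOT NOT NOT NOT NOT (p OR q AND NOT q)   (absorption)
= NOT NOT NOT NOT NOT (p OR q AND NOT q)   (double negation)
= NOT NOT NOT NOT NOT p   (complement / identity)
= NOT NOT NOT p   (double negation)
= NOT p   (double negation)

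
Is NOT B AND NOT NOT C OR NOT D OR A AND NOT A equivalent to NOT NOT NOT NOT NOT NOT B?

No

E1: NOT B AND NOT NOT C OR NOT D OR A AND NOT A
    = NOT B AND C OR NOT D OR A AND NOT A   [double negation]
    = NOT B AND C OR NOT D   [complement / identity]
E2: NOT NOT NOT NOT NOT NOT B
    = NOT NOT NOT NOT B   [double negation]
    = NOT NOT B   [double negation]
    = B   [double negation]
These differ: at A=0, B=0, C=1, D=0, E1 = 1 but E2 = 0.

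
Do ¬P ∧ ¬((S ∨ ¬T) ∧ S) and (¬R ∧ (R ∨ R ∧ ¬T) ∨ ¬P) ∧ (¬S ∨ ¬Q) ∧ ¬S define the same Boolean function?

E1: ¬P ∧ ¬((S ∨ ¬T) ∧ S)
    = ¬P ∧ ¬S   — absorption
E2: (¬R ∧ (R ∨ R ∧ ¬T) ∨ ¬P) ∧ (¬S ∨ ¬Q) ∧ ¬S
    = (¬R ∧ (R ∨ R ∧ ¬T) ∨ ¬P) ∧ ¬S   — absorption
    = (¬R ∧ R ∨ ¬P) ∧ ¬S   — absorption
    = ¬P ∧ ¬S   — complement / identity
Both reduce to ¬P ∧ ¬S, so they are equivalent.

Yes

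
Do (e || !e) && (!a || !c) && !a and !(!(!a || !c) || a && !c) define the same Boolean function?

Yes

E1: (e || !e) && (!a || !c) && !a
    = (!a || !c) && !a   — complement / identity
    = !a   — absorption
E2: !(!(!a || !c) || a && !c)
    = !(a && c || a && !c)   — De Morgan
    = !a   — distribution
Both reduce to !a, so they are equivalent.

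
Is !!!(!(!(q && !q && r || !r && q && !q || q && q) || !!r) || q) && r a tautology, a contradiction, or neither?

!!!(!(!(q && !q && r || !r && q && !q || q && q) || !!r) || q) && r
= !!!(!(!(q && !q || q && q) || !!r) || q) && r   — distribution
= !!!(!(!q || !!r) || q) && r   — distribution
= !!!(q && !r || q) && r   — De Morgan
= !!!q && r   — absorption
= !q && r   — double negation
This depends on q, r, so it is not a constant.

neither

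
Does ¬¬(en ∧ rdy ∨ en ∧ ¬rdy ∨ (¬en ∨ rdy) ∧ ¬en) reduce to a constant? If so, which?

¬¬(en ∧ rdy ∨ en ∧ ¬rdy ∨ (¬en ∨ rdy) ∧ ¬en)
= en ∧ rdy ∨ en ∧ ¬rdy ∨ (¬en ∨ rdy) ∧ ¬en   — double negation
= en ∨ (¬en ∨ rdy) ∧ ¬en   — distribution
= en ∨ ¬en   — absorption
= True   — complement

yes, True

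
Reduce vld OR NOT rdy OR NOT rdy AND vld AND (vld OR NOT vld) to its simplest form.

vld OR NOT rdy OR NOT rdy AND vld AND (vld OR NOT vld)
= vld OR NOT rdy OR NOT rdy AND vld   — complement / identity
= vld OR NOT rdy   — absorption

vld OR NOT rdy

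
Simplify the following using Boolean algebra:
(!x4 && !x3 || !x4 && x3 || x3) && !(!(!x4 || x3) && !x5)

(!x4 && !x3 || !x4 && x3 || x3) && !(!(!x4 || x3) && !x5)
= (!x4 || x3) && !(!(!x4 || x3) && !x5)
= (!x4 || x3) && (!x4 || x3 || x5)
= !x4 || x3

!x4 || x3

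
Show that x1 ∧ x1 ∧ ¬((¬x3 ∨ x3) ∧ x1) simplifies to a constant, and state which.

x1 ∧ x1 ∧ ¬((¬x3 ∨ x3) ∧ x1)
= x1 ∧ x1 ∧ ¬x1   [complement / identity]
= x1 ∧ ¬x1   [idempotence]
= False   [complement]

False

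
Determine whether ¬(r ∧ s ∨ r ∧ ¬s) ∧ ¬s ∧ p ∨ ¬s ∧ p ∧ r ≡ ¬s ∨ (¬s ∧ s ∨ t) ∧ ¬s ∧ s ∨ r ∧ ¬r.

E1: ¬(r ∧ s ∨ r ∧ ¬s) ∧ ¬s ∧ p ∨ ¬s ∧ p ∧ r
    = ¬r ∧ ¬s ∧ p ∨ ¬s ∧ p ∧ r
    = ¬s ∧ p
E2: ¬s ∨ (¬s ∧ s ∨ t) ∧ ¬s ∧ s ∨ r ∧ ¬r
    = ¬s ∨ (¬s ∧ s ∨ t) ∧ ¬s ∧ s
    = ¬s ∨ ¬s ∧ s
    = ¬s
These differ: at p=0, r=0, s=0, t=1, E1 = 0 but E2 = 1.

No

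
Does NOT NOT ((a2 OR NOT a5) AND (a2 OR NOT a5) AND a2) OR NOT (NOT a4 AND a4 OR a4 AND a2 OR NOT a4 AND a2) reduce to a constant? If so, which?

yes, True

NOT NOT ((a2 OR NOT a5) AND (a2 OR NOT a5) AND a2) OR NOT (NOT a4 AND a4 OR a4 AND a2 OR NOT a4 AND a2)
= NOT NOT ((a2 OR NOT a5) AND a2) OR NOT (NOT a4 AND a4 OR a4 AND a2 OR NOT a4 AND a2)
= NOT NOT ((a2 OR NOT a5) AND a2) OR NOT (a4 AND a2 OR NOT a4 AND a2)
= NOT NOT ((a2 OR NOT a5) AND a2) OR NOT a2
= (a2 OR NOT a5) AND a2 OR NOT a2
= a2 OR NOT a2
= TRUE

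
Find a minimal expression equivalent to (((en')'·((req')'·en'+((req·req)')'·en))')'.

en·req

(((en')'·((req')'·en'+((req·req)')'·en))')'
= (((en')'·((req')'·en'+(req')'·en))')'
= (((en')'·(req')')')'
= (en'+req')'
= en·req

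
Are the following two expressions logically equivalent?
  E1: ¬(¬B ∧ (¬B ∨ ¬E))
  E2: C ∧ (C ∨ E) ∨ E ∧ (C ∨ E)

No

E1: ¬(¬B ∧ (¬B ∨ ¬E))
    = ¬¬B   — absorption
    = B   — double negation
E2: C ∧ (C ∨ E) ∨ E ∧ (C ∨ E)
    = (C ∨ E) ∧ (C ∨ E)   — distribution
    = C ∨ E   — idempotence
These differ: at B=0, C=0, E=1, E1 = 0 but E2 = 1.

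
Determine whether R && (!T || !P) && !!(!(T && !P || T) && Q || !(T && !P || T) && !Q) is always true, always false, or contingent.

R && (!T || !P) && !!(!(T && !P || T) && Q || !(T && !P || T) && !Q)
= R && (!T || !P) && !!!(T && !P || T)
= R && (!T || !P) && !(T && !P || T)
= R && (!T || !P) && !T
= R && !T
This depends on R, T, so it is not a constant.

contingent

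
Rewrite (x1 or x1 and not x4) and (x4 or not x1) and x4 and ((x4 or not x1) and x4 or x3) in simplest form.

x1 and x4

(x1 or x1 and not x4) and (x4 or not x1) and x4 and ((x4 or not x1) and x4 or x3)
= x1 and (x4 or not x1) and x4 and ((x4 or not x1) and x4 or x3)   [absorption]
= x1 and (x4 or not x1) and x4   [absorption]
= x1 and x4   [absorption]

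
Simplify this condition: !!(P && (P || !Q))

!!(P && (P || !Q))
= !!P   — absorption
= P   — double negation

P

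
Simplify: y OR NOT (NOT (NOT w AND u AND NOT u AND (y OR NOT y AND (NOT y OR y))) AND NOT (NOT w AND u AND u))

y OR NOT w AND u

y OR NOT (NOT (NOT w AND u AND NOT u AND (y OR NOT y AND (NOT y OR y))) AND NOT (NOT w AND u AND u))
= y OR NOT w AND u AND NOT u AND (y OR NOT y AND (NOT y OR y)) OR NOT w AND u AND u   (De Morgan)
= y OR NOT w AND u AND NOT u AND (y OR NOT y) OR NOT w AND u AND u   (complement / identity)
= y OR NOT w AND u AND NOT u OR NOT w AND u AND u   (complement / identity)
= y OR NOT w AND u   (distribution)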